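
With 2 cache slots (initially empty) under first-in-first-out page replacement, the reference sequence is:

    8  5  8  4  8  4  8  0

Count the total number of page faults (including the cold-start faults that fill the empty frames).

8 -> miss, frames {8}
5 -> miss, frames {8,5}
8 -> hit
4 -> miss, evict 8, frames {5,4}
8 -> miss, evict 5, frames {4,8}
4 -> hit
8 -> hit
0 -> miss, evict 4, frames {8,0}
Page faults: 5.

5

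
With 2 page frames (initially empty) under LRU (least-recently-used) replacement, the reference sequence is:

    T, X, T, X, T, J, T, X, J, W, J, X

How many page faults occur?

7

T → fault, frames {T}
X → fault, frames {T,X}
T → hit
X → hit
T → hit
J → fault, evict X, frames {T,J}
T → hit
X → fault, evict J, frames {T,X}
J → fault, evict T, frames {X,J}
W → fault, evict X, frames {J,W}
J → hit
X → fault, evict W, frames {J,X}
Page faults: 7.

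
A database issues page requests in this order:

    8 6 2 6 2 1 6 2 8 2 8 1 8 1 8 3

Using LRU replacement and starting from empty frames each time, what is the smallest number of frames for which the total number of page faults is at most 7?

3

f=1: 16 faults
f=2: 9 faults
f=3: 7 faults
f=4: 5 faults
f=5: 5 faults
Smallest f with faults ≤ 7 is 3.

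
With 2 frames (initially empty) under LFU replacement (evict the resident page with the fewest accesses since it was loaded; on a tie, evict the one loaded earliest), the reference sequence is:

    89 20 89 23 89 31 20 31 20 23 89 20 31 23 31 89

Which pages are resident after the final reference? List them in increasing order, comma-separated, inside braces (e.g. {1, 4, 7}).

89 -> fault, frames {89}
20 -> fault, frames {89,20}
89 -> hit
23 -> fault, evict 20, frames {89,23}
89 -> hit
31 -> fault, evict 23, frames {89,31}
20 -> fault, evict 31, frames {89,20}
31 -> fault, evict 20, frames {89,31}
20 -> fault, evict 31, frames {89,20}
23 -> fault, evict 20, frames {89,23}
89 -> hit
20 -> fault, evict 23, frames {89,20}
31 -> fault, evict 20, frames {89,31}
23 -> fault, evict 31, frames {89,23}
31 -> fault, evict 23, frames {89,31}
89 -> hit

{31, 89}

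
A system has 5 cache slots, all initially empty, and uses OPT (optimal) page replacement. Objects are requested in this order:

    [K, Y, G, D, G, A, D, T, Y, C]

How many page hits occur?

3

K -> fault, frames {K}
Y -> fault, frames {K,Y}
G -> fault, frames {K,Y,G}
D -> fault, frames {K,Y,G,D}
G -> hit
A -> fault, frames {K,Y,G,D,A}
D -> hit
T -> fault, evict A, frames {K,Y,G,D,T}
Y -> hit
C -> fault, evict T, frames {K,Y,G,D,C}
Hits: 3.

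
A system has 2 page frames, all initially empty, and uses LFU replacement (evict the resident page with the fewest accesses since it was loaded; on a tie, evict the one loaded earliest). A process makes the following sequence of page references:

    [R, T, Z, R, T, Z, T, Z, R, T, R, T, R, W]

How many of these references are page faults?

12

R -> miss, frames [R]
T -> miss, frames [R, T]
Z -> miss, evict R, frames [T, Z]
R -> miss, evict T, frames [Z, R]
T -> miss, evict Z, frames [R, T]
Z -> miss, evict R, frames [T, Z]
T -> hit
Z -> hit
R -> miss, evict T, frames [Z, R]
T -> miss, evict R, frames [Z, T]
R -> miss, evict T, frames [Z, R]
T -> miss, evict R, frames [Z, T]
R -> miss, evict T, frames [Z, R]
W -> miss, evict R, frames [Z, W]
Page faults: 12.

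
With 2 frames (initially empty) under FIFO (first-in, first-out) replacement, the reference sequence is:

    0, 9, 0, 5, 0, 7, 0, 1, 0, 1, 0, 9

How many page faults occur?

0: miss, frames (0)
9: miss, frames (0 9)
0: hit
5: miss, evict 0, frames (9 5)
0: miss, evict 9, frames (5 0)
7: miss, evict 5, frames (0 7)
0: hit
1: miss, evict 0, frames (7 1)
0: miss, evict 7, frames (1 0)
1: hit
0: hit
9: miss, evict 1, frames (0 9)
Page faults: 8.

8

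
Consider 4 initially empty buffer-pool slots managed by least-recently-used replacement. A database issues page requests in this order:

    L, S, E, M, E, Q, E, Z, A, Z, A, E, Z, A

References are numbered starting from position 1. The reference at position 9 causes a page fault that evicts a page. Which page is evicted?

pos 1: L → miss, frames (L)
pos 2: S → miss, frames (L S)
pos 3: E → miss, frames (L S E)
pos 4: M → miss, frames (L S E M)
pos 5: E → hit
pos 6: Q → miss, evict L, frames (S M E Q)
pos 7: E → hit
pos 8: Z → miss, evict S, frames (M Q E Z)
pos 9: A → miss, evict M, frames (Q E Z A)
At position 9, page M is evicted.

M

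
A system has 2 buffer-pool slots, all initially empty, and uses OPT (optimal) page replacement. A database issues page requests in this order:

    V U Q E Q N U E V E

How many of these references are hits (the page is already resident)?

V: miss, frames [V]
U: miss, frames [V, U]
Q: miss, evict V, frames [U, Q]
E: miss, evict U, frames [Q, E]
Q: hit
N: miss, evict Q, frames [E, N]
U: miss, evict N, frames [E, U]
E: hit
V: miss, evict U, frames [E, V]
E: hit
Hits: 3.

3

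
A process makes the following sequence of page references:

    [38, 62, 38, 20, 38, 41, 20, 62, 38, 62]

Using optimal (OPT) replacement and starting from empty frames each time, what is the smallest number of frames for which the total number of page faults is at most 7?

f=1: 10 faults
f=2: 6 faults
f=3: 5 faults
f=4: 4 faults
Smallest f with faults ≤ 7 is 2.

2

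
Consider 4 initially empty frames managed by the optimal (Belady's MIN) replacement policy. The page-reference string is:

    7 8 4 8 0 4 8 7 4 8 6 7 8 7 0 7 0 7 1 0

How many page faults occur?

6

7 -> miss, frames [7]
8 -> miss, frames [7, 8]
4 -> miss, frames [7, 8, 4]
8 -> hit
0 -> miss, frames [7, 8, 4, 0]
4 -> hit
8 -> hit
7 -> hit
4 -> hit
8 -> hit
6 -> miss, evict 4, frames [7, 8, 0, 6]
7 -> hit
8 -> hit
7 -> hit
0 -> hit
7 -> hit
0 -> hit
7 -> hit
1 -> miss, evict 6, frames [7, 8, 0, 1]
0 -> hit
Page faults: 6.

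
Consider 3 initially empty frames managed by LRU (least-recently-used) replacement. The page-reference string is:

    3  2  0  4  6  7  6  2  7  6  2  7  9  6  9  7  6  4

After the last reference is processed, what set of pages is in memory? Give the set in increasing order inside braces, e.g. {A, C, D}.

{4, 6, 7}

3 -> miss, frames (3)
2 -> miss, frames (3 2)
0 -> miss, frames (3 2 0)
4 -> miss, evict 3, frames (2 0 4)
6 -> miss, evict 2, frames (0 4 6)
7 -> miss, evict 0, frames (4 6 7)
6 -> hit
2 -> miss, evict 4, frames (7 6 2)
7 -> hit
6 -> hit
2 -> hit
7 -> hit
9 -> miss, evict 6, frames (2 7 9)
6 -> miss, evict 2, frames (7 9 6)
9 -> hit
7 -> hit
6 -> hit
4 -> miss, evict 9, frames (7 6 4)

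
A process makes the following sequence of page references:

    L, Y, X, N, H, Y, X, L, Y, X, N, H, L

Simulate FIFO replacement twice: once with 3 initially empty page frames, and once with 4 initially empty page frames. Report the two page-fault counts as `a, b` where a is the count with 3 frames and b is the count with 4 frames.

3 frames: F F F F F F F F . . F F . → 10 faults.
4 frames: F F F F F . . F F F F F F → 11 faults.
11 > 10: adding a frame increased faults — Belady's anomaly.

10, 11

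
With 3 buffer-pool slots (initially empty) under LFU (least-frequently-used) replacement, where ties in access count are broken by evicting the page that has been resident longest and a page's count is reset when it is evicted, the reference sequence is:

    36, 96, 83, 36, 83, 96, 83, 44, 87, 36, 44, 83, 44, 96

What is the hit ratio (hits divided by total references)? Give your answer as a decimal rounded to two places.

36 → miss, frames [36]
96 → miss, frames [36, 96]
83 → miss, frames [36, 96, 83]
36 → hit
83 → hit
96 → hit
83 → hit
44 → miss, evict 36, frames [96, 83, 44]
87 → miss, evict 44, frames [96, 83, 87]
36 → miss, evict 87, frames [96, 83, 36]
44 → miss, evict 36, frames [96, 83, 44]
83 → hit
44 → hit
96 → hit
Hits: 7 of 14 references → 7/14 = 0.5000.

0.50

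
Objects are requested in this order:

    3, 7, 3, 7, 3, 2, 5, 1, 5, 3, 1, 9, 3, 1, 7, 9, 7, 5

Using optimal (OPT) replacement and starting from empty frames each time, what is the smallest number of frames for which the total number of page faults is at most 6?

5

f=1: 18 faults
f=2: 10 faults
f=3: 8 faults
f=4: 7 faults
f=5: 6 faults
f=6: 6 faults
Smallest f with faults ≤ 6 is 5.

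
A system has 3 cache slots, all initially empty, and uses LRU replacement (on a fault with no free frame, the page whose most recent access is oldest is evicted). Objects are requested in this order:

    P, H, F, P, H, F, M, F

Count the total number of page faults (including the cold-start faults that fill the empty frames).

4

P -> fault, frames [P]
H -> fault, frames [P, H]
F -> fault, frames [P, H, F]
P -> hit
H -> hit
F -> hit
M -> fault, evict P, frames [H, F, M]
F -> hit
Page faults: 4.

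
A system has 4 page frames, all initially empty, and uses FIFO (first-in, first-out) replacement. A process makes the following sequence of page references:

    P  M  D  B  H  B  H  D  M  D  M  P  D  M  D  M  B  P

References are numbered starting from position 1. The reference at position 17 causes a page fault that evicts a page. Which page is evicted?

H

pos 1: P: fault, frames [P]
pos 2: M: fault, frames [P, M]
pos 3: D: fault, frames [P, M, D]
pos 4: B: fault, frames [P, M, D, B]
pos 5: H: fault, evict P, frames [M, D, B, H]
pos 6: B: hit
pos 7: H: hit
pos 8: D: hit
pos 9: M: hit
pos 10: D: hit
pos 11: M: hit
pos 12: P: fault, evict M, frames [D, B, H, P]
pos 13: D: hit
pos 14: M: fault, evict D, frames [B, H, P, M]
pos 15: D: fault, evict B, frames [H, P, M, D]
pos 16: M: hit
pos 17: B: fault, evict H, frames [P, M, D, B]
At position 17, page H is evicted.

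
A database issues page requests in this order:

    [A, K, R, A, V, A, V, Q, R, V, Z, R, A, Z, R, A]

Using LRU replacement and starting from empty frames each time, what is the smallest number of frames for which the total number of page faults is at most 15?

2

f=1: 16 faults
f=2: 14 faults
f=3: 8 faults
f=4: 7 faults
f=5: 6 faults
f=6: 6 faults
Smallest f with faults ≤ 15 is 2.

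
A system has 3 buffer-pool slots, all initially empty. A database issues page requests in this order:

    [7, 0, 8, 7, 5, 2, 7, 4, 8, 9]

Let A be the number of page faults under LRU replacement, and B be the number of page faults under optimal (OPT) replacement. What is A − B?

Under LRU: F F F . F F . F F F → 8 faults.
Under OPT: F F F . F F . F . F → 7 faults.
A − B = 8 − 7 = 1.

1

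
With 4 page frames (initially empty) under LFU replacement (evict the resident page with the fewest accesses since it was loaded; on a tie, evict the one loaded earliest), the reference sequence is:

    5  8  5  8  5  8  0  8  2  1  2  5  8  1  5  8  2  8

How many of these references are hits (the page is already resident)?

13

5: miss, frames [5]
8: miss, frames [5, 8]
5: hit
8: hit
5: hit
8: hit
0: miss, frames [5, 8, 0]
8: hit
2: miss, frames [5, 8, 0, 2]
1: miss, evict 0, frames [5, 8, 2, 1]
2: hit
5: hit
8: hit
1: hit
5: hit
8: hit
2: hit
8: hit
Hits: 13.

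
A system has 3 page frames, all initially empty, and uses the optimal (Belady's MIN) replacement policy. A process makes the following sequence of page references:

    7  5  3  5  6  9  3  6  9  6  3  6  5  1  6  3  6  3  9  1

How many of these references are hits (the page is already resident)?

12

7: fault, frames (7)
5: fault, frames (7 5)
3: fault, frames (7 5 3)
5: hit
6: fault, evict 7, frames (5 3 6)
9: fault, evict 5, frames (3 6 9)
3: hit
6: hit
9: hit
6: hit
3: hit
6: hit
5: fault, evict 9, frames (3 6 5)
1: fault, evict 5, frames (3 6 1)
6: hit
3: hit
6: hit
3: hit
9: fault, evict 6, frames (3 1 9)
1: hit
Hits: 12.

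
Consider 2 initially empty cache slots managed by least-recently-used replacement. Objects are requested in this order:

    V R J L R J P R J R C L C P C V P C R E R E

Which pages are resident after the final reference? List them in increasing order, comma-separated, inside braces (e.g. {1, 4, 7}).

V → miss, frames (V)
R → miss, frames (V R)
J → miss, evict V, frames (R J)
L → miss, evict R, frames (J L)
R → miss, evict J, frames (L R)
J → miss, evict L, frames (R J)
P → miss, evict R, frames (J P)
R → miss, evict J, frames (P R)
J → miss, evict P, frames (R J)
R → hit
C → miss, evict J, frames (R C)
L → miss, evict R, frames (C L)
C → hit
P → miss, evict L, frames (C P)
C → hit
V → miss, evict P, frames (C V)
P → miss, evict C, frames (V P)
C → miss, evict V, frames (P C)
R → miss, evict P, frames (C R)
E → miss, evict C, frames (R E)
R → hit
E → hit

{E, R}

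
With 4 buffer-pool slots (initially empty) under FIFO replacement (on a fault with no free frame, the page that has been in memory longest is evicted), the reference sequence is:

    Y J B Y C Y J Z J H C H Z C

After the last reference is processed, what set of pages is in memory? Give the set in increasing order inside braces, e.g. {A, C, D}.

{B, C, H, Z}

Y: fault, frames (Y)
J: fault, frames (Y J)
B: fault, frames (Y J B)
Y: hit
C: fault, frames (Y J B C)
Y: hit
J: hit
Z: fault, evict Y, frames (J B C Z)
J: hit
H: fault, evict J, frames (B C Z H)
C: hit
H: hit
Z: hit
C: hit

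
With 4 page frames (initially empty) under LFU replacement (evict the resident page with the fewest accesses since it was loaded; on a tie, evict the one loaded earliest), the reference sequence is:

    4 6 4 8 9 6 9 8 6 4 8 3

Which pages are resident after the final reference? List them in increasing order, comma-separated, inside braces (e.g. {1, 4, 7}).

4: fault, frames (4)
6: fault, frames (4 6)
4: hit
8: fault, frames (4 6 8)
9: fault, frames (4 6 8 9)
6: hit
9: hit
8: hit
6: hit
4: hit
8: hit
3: fault, evict 9, frames (4 6 8 3)

{3, 4, 6, 8}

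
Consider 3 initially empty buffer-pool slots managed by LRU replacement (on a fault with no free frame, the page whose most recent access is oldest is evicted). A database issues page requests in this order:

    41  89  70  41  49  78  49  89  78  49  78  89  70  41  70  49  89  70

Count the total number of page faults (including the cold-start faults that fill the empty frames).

10

41: miss, frames (41)
89: miss, frames (41 89)
70: miss, frames (41 89 70)
41: hit
49: miss, evict 89, frames (70 41 49)
78: miss, evict 70, frames (41 49 78)
49: hit
89: miss, evict 41, frames (78 49 89)
78: hit
49: hit
78: hit
89: hit
70: miss, evict 49, frames (78 89 70)
41: miss, evict 78, frames (89 70 41)
70: hit
49: miss, evict 89, frames (41 70 49)
89: miss, evict 41, frames (70 49 89)
70: hit
Page faults: 10.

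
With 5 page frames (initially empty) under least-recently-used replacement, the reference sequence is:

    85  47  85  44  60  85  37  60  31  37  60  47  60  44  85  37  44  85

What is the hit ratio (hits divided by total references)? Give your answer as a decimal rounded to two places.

85 → miss, frames (85)
47 → miss, frames (85 47)
85 → hit
44 → miss, frames (47 85 44)
60 → miss, frames (47 85 44 60)
85 → hit
37 → miss, frames (47 44 60 85 37)
60 → hit
31 → miss, evict 47, frames (44 85 37 60 31)
37 → hit
60 → hit
47 → miss, evict 44, frames (85 31 37 60 47)
60 → hit
44 → miss, evict 85, frames (31 37 47 60 44)
85 → miss, evict 31, frames (37 47 60 44 85)
37 → hit
44 → hit
85 → hit
Hits: 9 of 18 references → 9/18 = 0.5000.

0.50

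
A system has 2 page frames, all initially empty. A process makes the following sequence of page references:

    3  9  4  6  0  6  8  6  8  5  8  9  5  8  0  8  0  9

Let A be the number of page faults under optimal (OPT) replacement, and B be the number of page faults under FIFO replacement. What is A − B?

-3

Under OPT: F F F F F . F . . F . F . F F . . F → 11 faults.
Under FIFO: F F F F F . F F . F F F F F F . . F → 14 faults.
A − B = 11 − 14 = -3.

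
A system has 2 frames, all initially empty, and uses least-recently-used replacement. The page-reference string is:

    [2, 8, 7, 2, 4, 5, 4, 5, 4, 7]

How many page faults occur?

7

2 → fault, frames {2}
8 → fault, frames {2,8}
7 → fault, evict 2, frames {8,7}
2 → fault, evict 8, frames {7,2}
4 → fault, evict 7, frames {2,4}
5 → fault, evict 2, frames {4,5}
4 → hit
5 → hit
4 → hit
7 → fault, evict 5, frames {4,7}
Page faults: 7.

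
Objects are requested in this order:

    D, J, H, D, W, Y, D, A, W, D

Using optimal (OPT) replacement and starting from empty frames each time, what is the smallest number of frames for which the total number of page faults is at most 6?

3

f=1: 10 faults
f=2: 7 faults
f=3: 6 faults
f=4: 6 faults
f=5: 6 faults
f=6: 6 faults
Smallest f with faults ≤ 6 is 3.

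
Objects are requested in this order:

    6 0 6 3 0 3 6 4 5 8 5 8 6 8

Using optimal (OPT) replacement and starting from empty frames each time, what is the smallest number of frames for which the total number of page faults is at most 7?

f=1: 14 faults
f=2: 8 faults
f=3: 6 faults
f=4: 6 faults
f=5: 6 faults
f=6: 6 faults
Smallest f with faults ≤ 7 is 3.

3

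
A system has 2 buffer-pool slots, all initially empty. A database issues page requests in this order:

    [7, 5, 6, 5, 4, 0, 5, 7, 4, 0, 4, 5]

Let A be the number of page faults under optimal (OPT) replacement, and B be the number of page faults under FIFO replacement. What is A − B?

-2

Under OPT: F F F . F F . F F . . F → 8 faults.
Under FIFO: F F F . F F F F F F . F → 10 faults.
A − B = 8 − 10 = -2.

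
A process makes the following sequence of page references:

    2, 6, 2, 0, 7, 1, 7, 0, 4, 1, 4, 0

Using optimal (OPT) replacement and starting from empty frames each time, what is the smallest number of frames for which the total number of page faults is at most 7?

3

f=1: 12 faults
f=2: 8 faults
f=3: 6 faults
f=4: 6 faults
f=5: 6 faults
f=6: 6 faults
Smallest f with faults ≤ 7 is 3.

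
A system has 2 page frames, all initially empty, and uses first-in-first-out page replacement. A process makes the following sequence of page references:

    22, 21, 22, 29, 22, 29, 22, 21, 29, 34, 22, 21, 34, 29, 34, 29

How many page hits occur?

5

22 → miss, frames {22}
21 → miss, frames {22,21}
22 → hit
29 → miss, evict 22, frames {21,29}
22 → miss, evict 21, frames {29,22}
29 → hit
22 → hit
21 → miss, evict 29, frames {22,21}
29 → miss, evict 22, frames {21,29}
34 → miss, evict 21, frames {29,34}
22 → miss, evict 29, frames {34,22}
21 → miss, evict 34, frames {22,21}
34 → miss, evict 22, frames {21,34}
29 → miss, evict 21, frames {34,29}
34 → hit
29 → hit
Hits: 5.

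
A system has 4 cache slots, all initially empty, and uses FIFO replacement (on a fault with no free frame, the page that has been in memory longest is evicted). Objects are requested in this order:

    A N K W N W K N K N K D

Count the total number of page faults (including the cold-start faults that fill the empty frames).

A: miss, frames [A]
N: miss, frames [A, N]
K: miss, frames [A, N, K]
W: miss, frames [A, N, K, W]
N: hit
W: hit
K: hit
N: hit
K: hit
N: hit
K: hit
D: miss, evict A, frames [N, K, W, D]
Page faults: 5.

5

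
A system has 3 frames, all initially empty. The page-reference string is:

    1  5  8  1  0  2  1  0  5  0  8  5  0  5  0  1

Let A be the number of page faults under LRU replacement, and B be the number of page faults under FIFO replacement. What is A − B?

Under LRU: F F F . F F . . F . F . . . . F → 8 faults.
Under FIFO: F F F . F F F . F F F . . . . F → 10 faults.
A − B = 8 − 10 = -2.

-2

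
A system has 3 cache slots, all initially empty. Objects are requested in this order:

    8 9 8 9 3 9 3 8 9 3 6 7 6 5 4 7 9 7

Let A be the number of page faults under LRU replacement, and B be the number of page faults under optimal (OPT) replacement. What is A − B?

Under LRU: F F . . F . . . . . F F . F F F F . → 9 faults.
Under OPT: F F . . F . . . . . F F . F F . . . → 7 faults.
A − B = 9 − 7 = 2.

2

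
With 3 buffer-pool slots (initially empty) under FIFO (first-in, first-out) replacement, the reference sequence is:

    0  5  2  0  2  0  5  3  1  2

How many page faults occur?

0 → miss, frames {0}
5 → miss, frames {0,5}
2 → miss, frames {0,5,2}
0 → hit
2 → hit
0 → hit
5 → hit
3 → miss, evict 0, frames {5,2,3}
1 → miss, evict 5, frames {2,3,1}
2 → hit
Page faults: 5.

5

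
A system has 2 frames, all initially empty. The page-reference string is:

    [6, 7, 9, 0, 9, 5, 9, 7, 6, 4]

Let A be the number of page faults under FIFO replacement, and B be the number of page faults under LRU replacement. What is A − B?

Under FIFO: F F F F . F F F F F → 9 faults.
Under LRU: F F F F . F . F F F → 8 faults.
A − B = 9 − 8 = 1.

1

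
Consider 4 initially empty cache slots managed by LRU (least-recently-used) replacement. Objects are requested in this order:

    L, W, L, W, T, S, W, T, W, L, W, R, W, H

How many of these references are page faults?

6

L → fault, frames {L}
W → fault, frames {L,W}
L → hit
W → hit
T → fault, frames {L,W,T}
S → fault, frames {L,W,T,S}
W → hit
T → hit
W → hit
L → hit
W → hit
R → fault, evict S, frames {T,L,W,R}
W → hit
H → fault, evict T, frames {L,R,W,H}
Page faults: 6.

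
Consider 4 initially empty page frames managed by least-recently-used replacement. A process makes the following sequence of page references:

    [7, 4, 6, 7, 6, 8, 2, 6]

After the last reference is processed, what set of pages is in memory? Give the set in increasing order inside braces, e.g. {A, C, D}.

{2, 6, 7, 8}

7 -> miss, frames (7)
4 -> miss, frames (7 4)
6 -> miss, frames (7 4 6)
7 -> hit
6 -> hit
8 -> miss, frames (4 7 6 8)
2 -> miss, evict 4, frames (7 6 8 2)
6 -> hit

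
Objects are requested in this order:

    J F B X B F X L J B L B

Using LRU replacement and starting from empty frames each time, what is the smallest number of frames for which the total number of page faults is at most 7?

f=1: 12 faults
f=2: 10 faults
f=3: 7 faults
f=4: 7 faults
f=5: 5 faults
Smallest f with faults ≤ 7 is 3.

3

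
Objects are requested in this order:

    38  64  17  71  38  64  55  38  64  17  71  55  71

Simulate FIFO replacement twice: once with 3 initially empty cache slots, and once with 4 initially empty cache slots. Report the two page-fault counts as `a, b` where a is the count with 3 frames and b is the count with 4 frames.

9, 10

3 frames: F F F F F F F . . F F . . → 9 faults.
4 frames: F F F F . . F F F F F F . → 10 faults.
10 > 9: adding a frame increased faults — Belady's anomaly.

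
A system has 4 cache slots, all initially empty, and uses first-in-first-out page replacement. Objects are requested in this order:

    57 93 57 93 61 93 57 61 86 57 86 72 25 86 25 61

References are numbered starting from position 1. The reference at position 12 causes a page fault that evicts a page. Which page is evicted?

57

pos 1: 57: miss, frames [57]
pos 2: 93: miss, frames [57, 93]
pos 3: 57: hit
pos 4: 93: hit
pos 5: 61: miss, frames [57, 93, 61]
pos 6: 93: hit
pos 7: 57: hit
pos 8: 61: hit
pos 9: 86: miss, frames [57, 93, 61, 86]
pos 10: 57: hit
pos 11: 86: hit
pos 12: 72: miss, evict 57, frames [93, 61, 86, 72]
At position 12, page 57 is evicted.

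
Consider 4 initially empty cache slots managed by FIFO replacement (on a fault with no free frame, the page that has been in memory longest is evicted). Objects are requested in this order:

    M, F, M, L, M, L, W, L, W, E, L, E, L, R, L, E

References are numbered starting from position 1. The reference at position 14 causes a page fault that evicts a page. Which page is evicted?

F

pos 1: M: miss, frames [M]
pos 2: F: miss, frames [M, F]
pos 3: M: hit
pos 4: L: miss, frames [M, F, L]
pos 5: M: hit
pos 6: L: hit
pos 7: W: miss, frames [M, F, L, W]
pos 8: L: hit
pos 9: W: hit
pos 10: E: miss, evict M, frames [F, L, W, E]
pos 11: L: hit
pos 12: E: hit
pos 13: L: hit
pos 14: R: miss, evict F, frames [L, W, E, R]
At position 14, page F is evicted.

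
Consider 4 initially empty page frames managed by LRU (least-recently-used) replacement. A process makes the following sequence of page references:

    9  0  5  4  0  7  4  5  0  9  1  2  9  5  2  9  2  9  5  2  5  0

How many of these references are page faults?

10

9: fault, frames (9)
0: fault, frames (9 0)
5: fault, frames (9 0 5)
4: fault, frames (9 0 5 4)
0: hit
7: fault, evict 9, frames (5 4 0 7)
4: hit
5: hit
0: hit
9: fault, evict 7, frames (4 5 0 9)
1: fault, evict 4, frames (5 0 9 1)
2: fault, evict 5, frames (0 9 1 2)
9: hit
5: fault, evict 0, frames (1 2 9 5)
2: hit
9: hit
2: hit
9: hit
5: hit
2: hit
5: hit
0: fault, evict 1, frames (9 2 5 0)
Page faults: 10.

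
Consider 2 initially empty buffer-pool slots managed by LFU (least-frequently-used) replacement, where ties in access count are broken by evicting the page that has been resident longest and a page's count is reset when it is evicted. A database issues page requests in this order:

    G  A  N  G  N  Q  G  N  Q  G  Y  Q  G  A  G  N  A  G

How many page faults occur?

15

G: fault, frames [G]
A: fault, frames [G, A]
N: fault, evict G, frames [A, N]
G: fault, evict A, frames [N, G]
N: hit
Q: fault, evict G, frames [N, Q]
G: fault, evict Q, frames [N, G]
N: hit
Q: fault, evict G, frames [N, Q]
G: fault, evict Q, frames [N, G]
Y: fault, evict G, frames [N, Y]
Q: fault, evict Y, frames [N, Q]
G: fault, evict Q, frames [N, G]
A: fault, evict G, frames [N, A]
G: fault, evict A, frames [N, G]
N: hit
A: fault, evict G, frames [N, A]
G: fault, evict A, frames [N, G]
Page faults: 15.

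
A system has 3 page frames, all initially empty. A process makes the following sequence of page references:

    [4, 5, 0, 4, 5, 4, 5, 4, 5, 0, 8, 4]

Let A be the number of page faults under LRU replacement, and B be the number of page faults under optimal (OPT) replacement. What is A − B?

1

Under LRU: F F F . . . . . . . F F → 5 faults.
Under OPT: F F F . . . . . . . F . → 4 faults.
A − B = 5 − 4 = 1.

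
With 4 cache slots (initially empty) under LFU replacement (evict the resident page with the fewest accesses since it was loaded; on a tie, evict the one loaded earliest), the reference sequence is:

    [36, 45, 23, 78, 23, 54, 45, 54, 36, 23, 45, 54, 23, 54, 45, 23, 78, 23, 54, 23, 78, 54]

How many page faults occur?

7

36: miss, frames [36]
45: miss, frames [36, 45]
23: miss, frames [36, 45, 23]
78: miss, frames [36, 45, 23, 78]
23: hit
54: miss, evict 36, frames [45, 23, 78, 54]
45: hit
54: hit
36: miss, evict 78, frames [45, 23, 54, 36]
23: hit
45: hit
54: hit
23: hit
54: hit
45: hit
23: hit
78: miss, evict 36, frames [45, 23, 54, 78]
23: hit
54: hit
23: hit
78: hit
54: hit
Page faults: 7.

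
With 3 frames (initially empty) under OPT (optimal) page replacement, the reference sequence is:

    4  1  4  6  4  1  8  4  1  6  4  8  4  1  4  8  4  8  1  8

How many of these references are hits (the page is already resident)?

14

4 → miss, frames [4]
1 → miss, frames [4, 1]
4 → hit
6 → miss, frames [4, 1, 6]
4 → hit
1 → hit
8 → miss, evict 6, frames [4, 1, 8]
4 → hit
1 → hit
6 → miss, evict 1, frames [4, 8, 6]
4 → hit
8 → hit
4 → hit
1 → miss, evict 6, frames [4, 8, 1]
4 → hit
8 → hit
4 → hit
8 → hit
1 → hit
8 → hit
Hits: 14.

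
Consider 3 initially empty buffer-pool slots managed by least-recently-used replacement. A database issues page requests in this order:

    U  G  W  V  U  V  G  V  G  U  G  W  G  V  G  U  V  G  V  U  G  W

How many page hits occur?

12

U -> miss, frames (U)
G -> miss, frames (U G)
W -> miss, frames (U G W)
V -> miss, evict U, frames (G W V)
U -> miss, evict G, frames (W V U)
V -> hit
G -> miss, evict W, frames (U V G)
V -> hit
G -> hit
U -> hit
G -> hit
W -> miss, evict V, frames (U G W)
G -> hit
V -> miss, evict U, frames (W G V)
G -> hit
U -> miss, evict W, frames (V G U)
V -> hit
G -> hit
V -> hit
U -> hit
G -> hit
W -> miss, evict V, frames (U G W)
Hits: 12.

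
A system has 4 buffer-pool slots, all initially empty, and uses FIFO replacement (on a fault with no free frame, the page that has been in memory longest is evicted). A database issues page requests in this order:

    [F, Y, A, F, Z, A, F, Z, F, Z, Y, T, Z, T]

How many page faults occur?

5

F → fault, frames [F]
Y → fault, frames [F, Y]
A → fault, frames [F, Y, A]
F → hit
Z → fault, frames [F, Y, A, Z]
A → hit
F → hit
Z → hit
F → hit
Z → hit
Y → hit
T → fault, evict F, frames [Y, A, Z, T]
Z → hit
T → hit
Page faults: 5.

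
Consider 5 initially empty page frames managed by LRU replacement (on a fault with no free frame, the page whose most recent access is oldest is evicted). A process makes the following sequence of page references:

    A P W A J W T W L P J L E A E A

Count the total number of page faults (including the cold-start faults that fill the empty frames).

9

A → fault, frames [A]
P → fault, frames [A, P]
W → fault, frames [A, P, W]
A → hit
J → fault, frames [P, W, A, J]
W → hit
T → fault, frames [P, A, J, W, T]
W → hit
L → fault, evict P, frames [A, J, T, W, L]
P → fault, evict A, frames [J, T, W, L, P]
J → hit
L → hit
E → fault, evict T, frames [W, P, J, L, E]
A → fault, evict W, frames [P, J, L, E, A]
E → hit
A → hit
Page faults: 9.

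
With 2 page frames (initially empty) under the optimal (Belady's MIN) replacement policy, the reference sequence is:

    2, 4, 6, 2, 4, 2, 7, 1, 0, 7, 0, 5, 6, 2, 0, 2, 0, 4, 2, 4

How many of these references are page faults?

2 → fault, frames (2)
4 → fault, frames (2 4)
6 → fault, evict 4, frames (2 6)
2 → hit
4 → fault, evict 6, frames (2 4)
2 → hit
7 → fault, evict 4, frames (2 7)
1 → fault, evict 2, frames (7 1)
0 → fault, evict 1, frames (7 0)
7 → hit
0 → hit
5 → fault, evict 7, frames (0 5)
6 → fault, evict 5, frames (0 6)
2 → fault, evict 6, frames (0 2)
0 → hit
2 → hit
0 → hit
4 → fault, evict 0, frames (2 4)
2 → hit
4 → hit
Page faults: 11.

11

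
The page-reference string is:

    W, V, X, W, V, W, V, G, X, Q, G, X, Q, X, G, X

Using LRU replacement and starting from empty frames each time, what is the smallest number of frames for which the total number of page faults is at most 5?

f=1: 16 faults
f=2: 12 faults
f=3: 6 faults
f=4: 5 faults
f=5: 5 faults
Smallest f with faults ≤ 5 is 4.

4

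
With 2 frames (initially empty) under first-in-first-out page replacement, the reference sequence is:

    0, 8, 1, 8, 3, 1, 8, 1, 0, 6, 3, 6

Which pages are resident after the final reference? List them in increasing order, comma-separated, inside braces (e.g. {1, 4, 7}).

{3, 6}

0 → miss, frames {0}
8 → miss, frames {0,8}
1 → miss, evict 0, frames {8,1}
8 → hit
3 → miss, evict 8, frames {1,3}
1 → hit
8 → miss, evict 1, frames {3,8}
1 → miss, evict 3, frames {8,1}
0 → miss, evict 8, frames {1,0}
6 → miss, evict 1, frames {0,6}
3 → miss, evict 0, frames {6,3}
6 → hit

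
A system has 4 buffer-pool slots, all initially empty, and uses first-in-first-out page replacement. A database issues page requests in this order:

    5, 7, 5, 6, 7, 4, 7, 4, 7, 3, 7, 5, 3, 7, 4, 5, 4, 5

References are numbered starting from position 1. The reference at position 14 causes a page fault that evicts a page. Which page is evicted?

pos 1: 5: miss, frames {5}
pos 2: 7: miss, frames {5,7}
pos 3: 5: hit
pos 4: 6: miss, frames {5,7,6}
pos 5: 7: hit
pos 6: 4: miss, frames {5,7,6,4}
pos 7: 7: hit
pos 8: 4: hit
pos 9: 7: hit
pos 10: 3: miss, evict 5, frames {7,6,4,3}
pos 11: 7: hit
pos 12: 5: miss, evict 7, frames {6,4,3,5}
pos 13: 3: hit
pos 14: 7: miss, evict 6, frames {4,3,5,7}
At position 14, page 6 is evicted.

6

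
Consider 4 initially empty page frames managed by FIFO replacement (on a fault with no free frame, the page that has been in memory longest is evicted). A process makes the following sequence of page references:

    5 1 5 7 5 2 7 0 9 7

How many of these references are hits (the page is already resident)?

4

5: fault, frames {5}
1: fault, frames {5,1}
5: hit
7: fault, frames {5,1,7}
5: hit
2: fault, frames {5,1,7,2}
7: hit
0: fault, evict 5, frames {1,7,2,0}
9: fault, evict 1, frames {7,2,0,9}
7: hit
Hits: 4.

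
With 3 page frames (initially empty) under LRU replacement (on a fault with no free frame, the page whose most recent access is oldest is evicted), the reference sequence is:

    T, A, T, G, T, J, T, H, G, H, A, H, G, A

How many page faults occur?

7

T -> miss, frames {T}
A -> miss, frames {T,A}
T -> hit
G -> miss, frames {A,T,G}
T -> hit
J -> miss, evict A, frames {G,T,J}
T -> hit
H -> miss, evict G, frames {J,T,H}
G -> miss, evict J, frames {T,H,G}
H -> hit
A -> miss, evict T, frames {G,H,A}
H -> hit
G -> hit
A -> hit
Page faults: 7.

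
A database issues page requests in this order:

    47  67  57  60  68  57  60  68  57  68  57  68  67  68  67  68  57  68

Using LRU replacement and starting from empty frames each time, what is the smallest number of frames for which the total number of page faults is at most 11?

f=1: 18 faults
f=2: 11 faults
f=3: 6 faults
f=4: 5 faults
f=5: 5 faults
Smallest f with faults ≤ 11 is 2.

2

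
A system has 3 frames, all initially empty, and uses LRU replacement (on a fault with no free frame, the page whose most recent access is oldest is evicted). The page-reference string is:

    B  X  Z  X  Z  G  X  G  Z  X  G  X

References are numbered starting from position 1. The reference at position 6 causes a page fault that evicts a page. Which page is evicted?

B

pos 1: B -> fault, frames {B}
pos 2: X -> fault, frames {B,X}
pos 3: Z -> fault, frames {B,X,Z}
pos 4: X -> hit
pos 5: Z -> hit
pos 6: G -> fault, evict B, frames {X,Z,G}
At position 6, page B is evicted.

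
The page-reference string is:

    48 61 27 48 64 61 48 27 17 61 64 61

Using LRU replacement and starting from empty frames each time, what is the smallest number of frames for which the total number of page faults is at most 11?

f=1: 12 faults
f=2: 11 faults
f=3: 9 faults
f=4: 6 faults
f=5: 5 faults
Smallest f with faults ≤ 11 is 2.

2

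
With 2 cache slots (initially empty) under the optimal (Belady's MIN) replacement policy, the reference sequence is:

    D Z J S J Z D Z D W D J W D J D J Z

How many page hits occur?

8

D -> miss, frames (D)
Z -> miss, frames (D Z)
J -> miss, evict D, frames (Z J)
S -> miss, evict Z, frames (J S)
J -> hit
Z -> miss, evict S, frames (J Z)
D -> miss, evict J, frames (Z D)
Z -> hit
D -> hit
W -> miss, evict Z, frames (D W)
D -> hit
J -> miss, evict D, frames (W J)
W -> hit
D -> miss, evict W, frames (J D)
J -> hit
D -> hit
J -> hit
Z -> miss, evict D, frames (J Z)
Hits: 8.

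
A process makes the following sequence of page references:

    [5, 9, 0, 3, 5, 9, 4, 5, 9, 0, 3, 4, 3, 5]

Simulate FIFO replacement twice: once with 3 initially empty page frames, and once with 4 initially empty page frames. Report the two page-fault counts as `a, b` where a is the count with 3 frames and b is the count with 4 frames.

10, 11

3 frames: F F F F F F F . . F F . . F → 10 faults.
4 frames: F F F F . . F F F F F F . F → 11 faults.
11 > 10: adding a frame increased faults — Belady's anomaly.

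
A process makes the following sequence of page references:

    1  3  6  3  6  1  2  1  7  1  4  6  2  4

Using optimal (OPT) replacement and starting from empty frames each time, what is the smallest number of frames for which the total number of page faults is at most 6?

f=1: 14 faults
f=2: 9 faults
f=3: 7 faults
f=4: 6 faults
f=5: 6 faults
f=6: 6 faults
Smallest f with faults ≤ 6 is 4.

4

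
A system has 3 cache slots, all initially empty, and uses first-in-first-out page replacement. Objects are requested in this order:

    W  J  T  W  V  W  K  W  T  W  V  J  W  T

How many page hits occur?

W: fault, frames [W]
J: fault, frames [W, J]
T: fault, frames [W, J, T]
W: hit
V: fault, evict W, frames [J, T, V]
W: fault, evict J, frames [T, V, W]
K: fault, evict T, frames [V, W, K]
W: hit
T: fault, evict V, frames [W, K, T]
W: hit
V: fault, evict W, frames [K, T, V]
J: fault, evict K, frames [T, V, J]
W: fault, evict T, frames [V, J, W]
T: fault, evict V, frames [J, W, T]
Hits: 3.

3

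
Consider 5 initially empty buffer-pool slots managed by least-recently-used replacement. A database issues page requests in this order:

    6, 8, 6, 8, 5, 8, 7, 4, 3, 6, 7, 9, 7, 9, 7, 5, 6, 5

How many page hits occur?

9

6 → miss, frames {6}
8 → miss, frames {6,8}
6 → hit
8 → hit
5 → miss, frames {6,8,5}
8 → hit
7 → miss, frames {6,5,8,7}
4 → miss, frames {6,5,8,7,4}
3 → miss, evict 6, frames {5,8,7,4,3}
6 → miss, evict 5, frames {8,7,4,3,6}
7 → hit
9 → miss, evict 8, frames {4,3,6,7,9}
7 → hit
9 → hit
7 → hit
5 → miss, evict 4, frames {3,6,9,7,5}
6 → hit
5 → hit
Hits: 9.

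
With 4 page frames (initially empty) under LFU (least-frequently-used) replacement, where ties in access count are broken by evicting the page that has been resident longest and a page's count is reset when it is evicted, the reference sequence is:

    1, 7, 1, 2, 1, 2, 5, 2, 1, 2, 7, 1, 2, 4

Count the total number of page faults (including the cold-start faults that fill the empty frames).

5

1 → miss, frames [1]
7 → miss, frames [1, 7]
1 → hit
2 → miss, frames [1, 7, 2]
1 → hit
2 → hit
5 → miss, frames [1, 7, 2, 5]
2 → hit
1 → hit
2 → hit
7 → hit
1 → hit
2 → hit
4 → miss, evict 5, frames [1, 7, 2, 4]
Page faults: 5.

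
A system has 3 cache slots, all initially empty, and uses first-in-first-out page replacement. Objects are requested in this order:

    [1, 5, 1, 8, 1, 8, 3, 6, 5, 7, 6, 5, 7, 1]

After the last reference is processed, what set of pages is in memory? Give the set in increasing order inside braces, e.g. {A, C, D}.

{1, 5, 7}

1: fault, frames (1)
5: fault, frames (1 5)
1: hit
8: fault, frames (1 5 8)
1: hit
8: hit
3: fault, evict 1, frames (5 8 3)
6: fault, evict 5, frames (8 3 6)
5: fault, evict 8, frames (3 6 5)
7: fault, evict 3, frames (6 5 7)
6: hit
5: hit
7: hit
1: fault, evict 6, frames (5 7 1)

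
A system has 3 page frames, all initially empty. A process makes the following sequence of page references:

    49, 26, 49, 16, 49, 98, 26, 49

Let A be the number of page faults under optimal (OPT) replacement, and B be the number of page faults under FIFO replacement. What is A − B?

Under OPT: F F . F . F . . → 4 faults.
Under FIFO: F F . F . F . F → 5 faults.
A − B = 4 − 5 = -1.

-1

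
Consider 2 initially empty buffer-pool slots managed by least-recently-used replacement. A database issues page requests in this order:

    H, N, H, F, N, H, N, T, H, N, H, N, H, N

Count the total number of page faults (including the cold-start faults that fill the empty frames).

8

H: fault, frames (H)
N: fault, frames (H N)
H: hit
F: fault, evict N, frames (H F)
N: fault, evict H, frames (F N)
H: fault, evict F, frames (N H)
N: hit
T: fault, evict H, frames (N T)
H: fault, evict N, frames (T H)
N: fault, evict T, frames (H N)
H: hit
N: hit
H: hit
N: hit
Page faults: 8.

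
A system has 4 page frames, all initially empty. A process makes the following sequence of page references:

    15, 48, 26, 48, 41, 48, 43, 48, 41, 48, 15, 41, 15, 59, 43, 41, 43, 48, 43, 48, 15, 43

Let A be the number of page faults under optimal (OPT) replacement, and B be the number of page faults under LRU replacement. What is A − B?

-3

Under OPT: F F F . F . F . . . . . . F . . . . . . F . → 7 faults.
Under LRU: F F F . F . F . . . F . . F F . . F . . F . → 10 faults.
A − B = 7 − 10 = -3.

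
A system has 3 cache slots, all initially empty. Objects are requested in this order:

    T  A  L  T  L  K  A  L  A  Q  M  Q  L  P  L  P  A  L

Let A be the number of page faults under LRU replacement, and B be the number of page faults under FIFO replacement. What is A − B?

1

Under LRU: F F F . . F F . . F F . F F . . F . → 10 faults.
Under FIFO: F F F . . F . . . F F . F F . . F . → 9 faults.
A − B = 10 − 9 = 1.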